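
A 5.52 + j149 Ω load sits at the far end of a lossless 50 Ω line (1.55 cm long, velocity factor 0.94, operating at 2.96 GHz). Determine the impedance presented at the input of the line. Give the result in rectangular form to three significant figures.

λ = v/f = 0.94·c / 2.96 GHz = 0.0953 m
βl = 2π·l/λ = 2π × 0.163 = 58.6°
tan(βl) = tan(58.6°) = 1.64
Z_in = Z_0·(Z_L + jZ_0·tanβl)/(Z_0 + jZ_L·tanβl)
     = 50·(5.52 + j231)/(-194 + j9.03)

Z_in ≈ 1.35 − j59.5 Ω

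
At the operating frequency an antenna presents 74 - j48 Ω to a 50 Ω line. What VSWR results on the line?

Γ = (Z_L − Z_0)/(Z_L + Z_0) = (24 − j48)/(124 − j48)
|Γ| = 53.7/133 = 0.404
VSWR = (1 + |Γ|)/(1 − |Γ|) = 1.4/0.596

VSWR ≈ 2.35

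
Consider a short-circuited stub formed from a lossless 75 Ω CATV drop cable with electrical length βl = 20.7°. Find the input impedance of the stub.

tan(βl) = 0.378
For a short-circuited stub, Z_in = jZ_0·tan(βl)

Z_in ≈ +j28.3 Ω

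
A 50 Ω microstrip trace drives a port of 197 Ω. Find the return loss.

RL ≈ 4.51 dB

Γ = (197 − 50)/(197 + 50) = 0.595
RL = −20·log₁₀|Γ| = −20·log₁₀(0.595)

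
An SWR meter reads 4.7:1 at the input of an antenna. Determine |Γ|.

|Γ| ≈ 0.649

|Γ| = (S − 1)/(S + 1) = (4.7 − 1)/(4.7 + 1) = 3.7/5.7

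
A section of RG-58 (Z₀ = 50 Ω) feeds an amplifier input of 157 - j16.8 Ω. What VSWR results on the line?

Γ = (Z_L − Z_0)/(Z_L + Z_0) = (107 − j16.8)/(207 − j16.8)
|Γ| = 108/208 = 0.522
VSWR = (1 + |Γ|)/(1 − |Γ|) = 1.52/0.478

VSWR ≈ 3.18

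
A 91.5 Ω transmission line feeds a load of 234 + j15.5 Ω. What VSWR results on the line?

VSWR ≈ 2.57

Γ = (Z_L − Z_0)/(Z_L + Z_0) = (142.5 + j15.5)/(325.5 + j15.5)
|Γ| = 143/326 = 0.44
VSWR = (1 + |Γ|)/(1 − |Γ|) = 1.44/0.56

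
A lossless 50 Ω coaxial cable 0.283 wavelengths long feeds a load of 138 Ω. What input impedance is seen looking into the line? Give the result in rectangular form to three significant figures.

βl = 2π × 0.283 = 102°
tan(βl) = tan(102°) = -4.75
Z_in = Z_0·(Z_L + jZ_0·tanβl)/(Z_0 + jZ_L·tanβl)
     = 50·(138 − j238)/(50 − j656)

Z_in ≈ 18.8 + j9.08 Ω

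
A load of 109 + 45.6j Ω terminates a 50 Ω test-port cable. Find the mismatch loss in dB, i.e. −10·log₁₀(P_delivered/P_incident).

Γ = (59 + j45.6)/(159 + j45.6), |Γ| = 0.451
|Γ|² = 0.203, so P_del/P_inc = 1 − |Γ|² = 0.797
ML = −10·log₁₀(1 − |Γ|²)

mismatch loss ≈ 0.987 dB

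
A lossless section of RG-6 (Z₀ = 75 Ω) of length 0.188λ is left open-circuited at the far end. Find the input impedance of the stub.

βl = 2π × 0.188 = 67.7°
tan(βl) = 2.44
For an open-circuited stub, Z_in = −jZ_0·cot(βl) = −jZ_0/tan(βl)

Z_in ≈ −j30.8 Ω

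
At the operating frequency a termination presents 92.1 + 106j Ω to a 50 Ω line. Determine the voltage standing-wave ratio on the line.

VSWR ≈ 4.61

Γ = (Z_L − Z_0)/(Z_L + Z_0) = (42.1 + j106)/(142.1 + j106)
|Γ| = 114/177 = 0.643
VSWR = (1 + |Γ|)/(1 − |Γ|) = 1.64/0.357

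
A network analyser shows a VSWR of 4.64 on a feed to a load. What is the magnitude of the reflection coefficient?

|Γ| = (S − 1)/(S + 1) = (4.64 − 1)/(4.64 + 1) = 3.64/5.64

|Γ| ≈ 0.645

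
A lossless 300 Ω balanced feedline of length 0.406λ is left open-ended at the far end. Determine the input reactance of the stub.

βl = 2π × 0.406 = 146°
tan(βl) = -0.67
For an open-ended stub, Z_in = −jZ_0·cot(βl) = −jZ_0/tan(βl)

X_in ≈ 447 Ω (inductive)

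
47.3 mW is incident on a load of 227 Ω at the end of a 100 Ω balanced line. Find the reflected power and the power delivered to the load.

Γ = (227 − 100)/(227 + 100) = 0.388
|Γ|² = 0.151
P_refl = |Γ|²·P_inc = 7.13 mW, P_del = (1 − |Γ|²)·P_inc = 40.2 mW

P_reflected ≈ 7.13 mW; P_delivered ≈ 40.2 mW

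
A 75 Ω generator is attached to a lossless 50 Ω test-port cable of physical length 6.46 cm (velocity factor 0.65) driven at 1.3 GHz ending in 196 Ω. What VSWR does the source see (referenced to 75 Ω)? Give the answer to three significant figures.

VSWR ≈ 3.23

λ = v/f = 0.65·c / 1.3 GHz = 0.15 m
βl = 2π·l/λ = 2π × 0.431 = 155°
tan(βl) = -0.465
Z_in = Z_0·(Z_L + jZ_0·tanβl)/(Z_0 + jZ_L·tanβl) = 55.1 + j77.2 Ω
Γ_s = (Z_in − Z_s)/(Z_in + Z_s) = (-19.9 + j77.2)/(130 + j77.2), |Γ_s| = 0.527
VSWR = (1 + |Γ_s|)/(1 − |Γ_s|)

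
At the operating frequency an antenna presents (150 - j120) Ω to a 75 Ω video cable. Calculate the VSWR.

Γ = (Z_L − Z_0)/(Z_L + Z_0) = (75 − j120)/(225 − j120)
|Γ| = 142/255 = 0.555
VSWR = (1 + |Γ|)/(1 − |Γ|) = 1.55/0.445

VSWR ≈ 3.49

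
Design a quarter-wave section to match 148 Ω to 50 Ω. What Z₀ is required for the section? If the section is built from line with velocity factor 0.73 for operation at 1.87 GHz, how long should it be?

Z_qwt = √(Z_0·R_L) = √(50 × 148) = √7400
λ = 0.73·c/f = 0.117 m, so l = λ/4 = 0.0293 m

Z_qwt ≈ 86 Ω; length ≈ 2.93 cm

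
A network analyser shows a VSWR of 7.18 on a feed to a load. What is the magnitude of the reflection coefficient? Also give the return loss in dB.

|Γ| ≈ 0.756; return loss ≈ 2.44 dB

|Γ| = (S − 1)/(S + 1) = (7.18 − 1)/(7.18 + 1) = 6.18/8.18
RL = −20·log₁₀|Γ| = −20·log₁₀(0.756)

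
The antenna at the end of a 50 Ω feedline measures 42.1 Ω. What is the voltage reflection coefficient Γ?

Γ = (Z_L − Z_0)/(Z_L + Z_0) = (42.1 − 50)/(42.1 + 50) = -7.9/92.1

Γ = -0.0858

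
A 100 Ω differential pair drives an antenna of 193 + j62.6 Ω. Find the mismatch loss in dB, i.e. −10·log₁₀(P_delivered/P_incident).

Γ = (93 + j62.6)/(293 + j62.6), |Γ| = 0.374
|Γ|² = 0.14, so P_del/P_inc = 1 − |Γ|² = 0.86
ML = −10·log₁₀(1 − |Γ|²)

mismatch loss ≈ 0.655 dB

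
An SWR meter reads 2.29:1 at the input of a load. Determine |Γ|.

|Γ| ≈ 0.392

|Γ| = (S − 1)/(S + 1) = (2.29 − 1)/(2.29 + 1) = 1.29/3.29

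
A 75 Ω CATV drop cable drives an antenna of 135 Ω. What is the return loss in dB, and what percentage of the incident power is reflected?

RL ≈ 10.9 dB; 8.16% of incident power reflected

Γ = (135 − 75)/(135 + 75) = 0.286
RL = −20·log₁₀(0.286) = 10.9 dB
P_refl/P_inc = |Γ|² = 0.0816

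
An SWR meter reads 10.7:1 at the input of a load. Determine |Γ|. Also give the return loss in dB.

|Γ| ≈ 0.829; return loss ≈ 1.63 dB

|Γ| = (S − 1)/(S + 1) = (10.7 − 1)/(10.7 + 1) = 9.7/11.7
RL = −20·log₁₀|Γ| = −20·log₁₀(0.829)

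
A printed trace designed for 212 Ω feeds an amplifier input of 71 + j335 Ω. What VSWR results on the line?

Γ = (Z_L − Z_0)/(Z_L + Z_0) = (-141 + j335)/(283 + j335)
|Γ| = 363/439 = 0.829
VSWR = (1 + |Γ|)/(1 − |Γ|) = 1.83/0.171

VSWR ≈ 10.7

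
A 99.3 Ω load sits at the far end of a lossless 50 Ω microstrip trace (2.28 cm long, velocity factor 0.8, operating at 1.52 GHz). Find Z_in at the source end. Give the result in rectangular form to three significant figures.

λ = v/f = 0.8·c / 1.52 GHz = 0.158 m
βl = 2π·l/λ = 2π × 0.144 = 52°
tan(βl) = tan(52°) = 1.28
Z_in = Z_0·(Z_L + jZ_0·tanβl)/(Z_0 + jZ_L·tanβl)
     = 50·(99.3 + j64)/(50 + j127)

Z_in ≈ 35.1 − j25.3 Ω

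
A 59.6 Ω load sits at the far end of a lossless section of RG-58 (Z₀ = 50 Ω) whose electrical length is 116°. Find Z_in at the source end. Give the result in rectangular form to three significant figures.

tan(βl) = tan(116°) = -2.05
Z_in = Z_0·(Z_L + jZ_0·tanβl)/(Z_0 + jZ_L·tanβl)
     = 50·(59.6 − j103)/(50 − j122)

Z_in ≈ 44.5 + j6.19 Ω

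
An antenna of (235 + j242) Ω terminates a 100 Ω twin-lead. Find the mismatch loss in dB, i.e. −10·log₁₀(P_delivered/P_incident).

mismatch loss ≈ 2.59 dB

Γ = (135 + j242)/(335 + j242), |Γ| = 0.671
|Γ|² = 0.45, so P_del/P_inc = 1 − |Γ|² = 0.55
ML = −10·log₁₀(1 − |Γ|²)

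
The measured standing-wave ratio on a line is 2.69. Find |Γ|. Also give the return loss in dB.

|Γ| ≈ 0.458; return loss ≈ 6.78 dB

|Γ| = (S − 1)/(S + 1) = (2.69 − 1)/(2.69 + 1) = 1.69/3.69
RL = −20·log₁₀|Γ| = −20·log₁₀(0.458)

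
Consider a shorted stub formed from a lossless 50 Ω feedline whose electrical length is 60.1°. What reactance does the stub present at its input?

tan(βl) = 1.74
For a shorted stub, Z_in = jZ_0·tan(βl)

X_in ≈ 87 Ω (inductive)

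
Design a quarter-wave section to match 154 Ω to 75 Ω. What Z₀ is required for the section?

Z_qwt = √(Z_0·R_L) = √(75 × 154) = √11550

Z_qwt ≈ 107 Ω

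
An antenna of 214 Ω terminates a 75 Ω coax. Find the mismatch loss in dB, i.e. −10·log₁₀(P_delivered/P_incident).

mismatch loss ≈ 1.14 dB

Γ = (214 − 75)/(214 + 75) = 0.481
|Γ|² = 0.231, so P_del/P_inc = 1 − |Γ|² = 0.769
ML = −10·log₁₀(1 − |Γ|²)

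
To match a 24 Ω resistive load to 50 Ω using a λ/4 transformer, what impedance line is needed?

Z_qwt ≈ 34.6 Ω

Z_qwt = √(Z_0·R_L) = √(50 × 24) = √1200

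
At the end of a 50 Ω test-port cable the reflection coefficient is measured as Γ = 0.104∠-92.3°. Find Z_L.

Z_L = Z_0·(1 + Γ)/(1 − Γ) = 50·(0.996 − j0.104)/(1 + j0.104)

Z_L ≈ 48.5 − j10.2 Ω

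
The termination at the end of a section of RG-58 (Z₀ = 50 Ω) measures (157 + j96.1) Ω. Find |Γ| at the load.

|Γ| ≈ 0.63

Γ = (Z_L − Z_0)/(Z_L + Z_0) = (107 + j96.1)/(207 + j96.1)
|Γ| = 144/228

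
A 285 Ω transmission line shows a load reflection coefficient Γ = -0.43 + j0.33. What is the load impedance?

Z_L ≈ 93.4 + j87.3 Ω

Z_L = Z_0·(1 + Γ)/(1 − Γ) = 285·(0.57 + j0.33)/(1.43 − j0.33)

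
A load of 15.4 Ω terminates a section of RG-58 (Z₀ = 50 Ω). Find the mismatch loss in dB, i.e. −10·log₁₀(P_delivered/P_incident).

Γ = (15.4 − 50)/(15.4 + 50) = -0.529
|Γ|² = 0.28, so P_del/P_inc = 1 − |Γ|² = 0.72
ML = −10·log₁₀(1 − |Γ|²)

mismatch loss ≈ 1.43 dB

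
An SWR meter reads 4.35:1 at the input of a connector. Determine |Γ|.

|Γ| = (S − 1)/(S + 1) = (4.35 − 1)/(4.35 + 1) = 3.35/5.35

|Γ| ≈ 0.626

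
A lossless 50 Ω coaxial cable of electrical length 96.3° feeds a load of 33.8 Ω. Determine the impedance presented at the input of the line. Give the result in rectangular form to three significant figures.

Z_in ≈ 72.9 − j6.39 Ω

tan(βl) = tan(96.3°) = -9.06
Z_in = Z_0·(Z_L + jZ_0·tanβl)/(Z_0 + jZ_L·tanβl)
     = 50·(33.8 − j453)/(50 − j306)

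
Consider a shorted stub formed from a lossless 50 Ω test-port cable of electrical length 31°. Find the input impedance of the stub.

Z_in ≈ +j30 Ω

tan(βl) = 0.601
For a shorted stub, Z_in = jZ_0·tan(βl)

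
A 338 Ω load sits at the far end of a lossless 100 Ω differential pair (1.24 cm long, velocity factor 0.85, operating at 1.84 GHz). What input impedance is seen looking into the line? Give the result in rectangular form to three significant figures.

λ = v/f = 0.85·c / 1.84 GHz = 0.139 m
βl = 2π·l/λ = 2π × 0.0895 = 32.2°
tan(βl) = tan(32.2°) = 0.63
Z_in = Z_0·(Z_L + jZ_0·tanβl)/(Z_0 + jZ_L·tanβl)
     = 100·(338 + j63)/(100 + j213)

Z_in ≈ 85.3 − j119 Ω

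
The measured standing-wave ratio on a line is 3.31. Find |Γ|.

|Γ| = (S − 1)/(S + 1) = (3.31 − 1)/(3.31 + 1) = 2.31/4.31

|Γ| ≈ 0.536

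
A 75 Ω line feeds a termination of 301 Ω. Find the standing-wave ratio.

For a purely resistive load, VSWR = R_L/Z_0 or Z_0/R_L (whichever > 1) = 301/75

VSWR ≈ 4.01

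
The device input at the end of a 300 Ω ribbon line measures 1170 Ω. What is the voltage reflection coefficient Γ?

Γ = (Z_L − Z_0)/(Z_L + Z_0) = (1170 − 300)/(1170 + 300) = 870/1470

Γ = 0.592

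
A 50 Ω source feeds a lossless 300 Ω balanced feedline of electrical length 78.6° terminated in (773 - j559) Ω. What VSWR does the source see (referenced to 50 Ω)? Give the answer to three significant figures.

tan(βl) = 4.96
Z_in = Z_0·(Z_L + jZ_0·tanβl)/(Z_0 + jZ_L·tanβl) = 73.8 − j1.36 Ω
Γ_s = (Z_in − Z_s)/(Z_in + Z_s) = (23.8 − j1.36)/(124 − j1.36), |Γ_s| = 0.192
VSWR = (1 + |Γ_s|)/(1 − |Γ_s|)

VSWR ≈ 1.48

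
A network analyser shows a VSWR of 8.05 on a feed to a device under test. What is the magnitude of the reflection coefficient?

|Γ| ≈ 0.779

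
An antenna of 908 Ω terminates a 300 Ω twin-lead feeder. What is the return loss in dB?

RL ≈ 5.96 dB

Γ = (908 − 300)/(908 + 300) = 0.503
RL = −20·log₁₀|Γ| = −20·log₁₀(0.503)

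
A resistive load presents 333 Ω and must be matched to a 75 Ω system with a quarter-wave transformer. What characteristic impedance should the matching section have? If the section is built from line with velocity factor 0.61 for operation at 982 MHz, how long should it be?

Z_qwt = √(Z_0·R_L) = √(75 × 333) = √24980
λ = 0.61·c/f = 0.186 m, so l = λ/4 = 0.0466 m

Z_qwt ≈ 158 Ω; length ≈ 4.66 cm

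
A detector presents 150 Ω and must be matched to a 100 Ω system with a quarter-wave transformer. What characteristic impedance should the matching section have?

Z_qwt ≈ 122 Ω

Z_qwt = √(Z_0·R_L) = √(100 × 150) = √15000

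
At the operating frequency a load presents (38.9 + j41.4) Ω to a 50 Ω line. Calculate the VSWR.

VSWR ≈ 2.55

Γ = (Z_L − Z_0)/(Z_L + Z_0) = (-11.1 + j41.4)/(88.9 + j41.4)
|Γ| = 42.9/98.1 = 0.437
VSWR = (1 + |Γ|)/(1 − |Γ|) = 1.44/0.563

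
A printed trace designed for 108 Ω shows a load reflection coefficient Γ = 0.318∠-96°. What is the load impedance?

Z_L = Z_0·(1 + Γ)/(1 − Γ) = 108·(0.967 − j0.316)/(1.03 + j0.316)

Z_L ≈ 83.1 − j58.5 Ω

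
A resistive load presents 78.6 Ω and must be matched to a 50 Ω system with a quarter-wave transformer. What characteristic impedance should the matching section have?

Z_qwt ≈ 62.7 Ω

Z_qwt = √(Z_0·R_L) = √(50 × 78.6) = √3930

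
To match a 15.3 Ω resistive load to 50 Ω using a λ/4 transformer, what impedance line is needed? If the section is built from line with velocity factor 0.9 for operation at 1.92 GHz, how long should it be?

Z_qwt = √(Z_0·R_L) = √(50 × 15.3) = √765
λ = 0.9·c/f = 0.141 m, so l = λ/4 = 0.0352 m

Z_qwt ≈ 27.7 Ω; length ≈ 3.52 cm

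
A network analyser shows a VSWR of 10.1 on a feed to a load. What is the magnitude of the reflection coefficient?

|Γ| ≈ 0.82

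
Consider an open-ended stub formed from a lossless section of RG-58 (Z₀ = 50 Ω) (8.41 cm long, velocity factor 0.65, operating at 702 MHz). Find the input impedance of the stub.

Z_in ≈ +j17.2 Ω

λ = v/f = 0.65·c / 702 MHz = 0.278 m
βl = 2π·l/λ = 2π × 0.303 = 109°
tan(βl) = -2.91
For an open-ended stub, Z_in = −jZ_0·cot(βl) = −jZ_0/tan(βl)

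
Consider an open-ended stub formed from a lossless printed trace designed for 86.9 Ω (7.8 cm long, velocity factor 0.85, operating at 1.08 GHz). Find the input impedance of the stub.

Z_in ≈ +j48 Ω

λ = v/f = 0.85·c / 1.08 GHz = 0.236 m
βl = 2π·l/λ = 2π × 0.33 = 119°
tan(βl) = -1.81
For an open-ended stub, Z_in = −jZ_0·cot(βl) = −jZ_0/tan(βl)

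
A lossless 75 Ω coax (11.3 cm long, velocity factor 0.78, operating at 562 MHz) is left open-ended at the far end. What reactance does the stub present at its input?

X_in ≈ 10.1 Ω (inductive)

λ = v/f = 0.78·c / 562 MHz = 0.416 m
βl = 2π·l/λ = 2π × 0.271 = 97.7°
tan(βl) = -7.39
For an open-ended stub, Z_in = −jZ_0·cot(βl) = −jZ_0/tan(βl)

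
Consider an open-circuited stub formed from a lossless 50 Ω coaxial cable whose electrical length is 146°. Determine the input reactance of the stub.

tan(βl) = -0.675
For an open-circuited stub, Z_in = −jZ_0·cot(βl) = −jZ_0/tan(βl)

X_in ≈ 74.1 Ω (inductive)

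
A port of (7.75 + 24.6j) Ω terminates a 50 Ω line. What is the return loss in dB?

RL ≈ 2.17 dB

Γ = (-42.25 + j24.6)/(57.75 + j24.6), |Γ| = 0.779
RL = −20·log₁₀|Γ| = −20·log₁₀(0.779)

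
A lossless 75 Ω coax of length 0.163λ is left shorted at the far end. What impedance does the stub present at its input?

βl = 2π × 0.163 = 58.7°
tan(βl) = 1.64
For a shorted stub, Z_in = jZ_0·tan(βl)

Z_in ≈ +j123 Ω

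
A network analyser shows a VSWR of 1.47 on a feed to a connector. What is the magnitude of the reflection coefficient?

|Γ| = (S − 1)/(S + 1) = (1.47 − 1)/(1.47 + 1) = 0.47/2.47

|Γ| ≈ 0.19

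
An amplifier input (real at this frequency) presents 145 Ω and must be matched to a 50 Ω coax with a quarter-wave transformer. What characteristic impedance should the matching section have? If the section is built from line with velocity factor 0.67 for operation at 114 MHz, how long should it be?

Z_qwt = √(Z_0·R_L) = √(50 × 145) = √7250
λ = 0.67·c/f = 1.76 m, so l = λ/4 = 0.441 m

Z_qwt ≈ 85.1 Ω; length ≈ 44.1 cm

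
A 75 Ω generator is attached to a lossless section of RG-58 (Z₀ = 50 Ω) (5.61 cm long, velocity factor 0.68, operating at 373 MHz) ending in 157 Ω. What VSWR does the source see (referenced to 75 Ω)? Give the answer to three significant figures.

VSWR ≈ 3.1

λ = v/f = 0.68·c / 373 MHz = 0.547 m
βl = 2π·l/λ = 2π × 0.103 = 36.9°
tan(βl) = 0.752
Z_in = Z_0·(Z_L + jZ_0·tanβl)/(Z_0 + jZ_L·tanβl) = 37.4 − j50.7 Ω
Γ_s = (Z_in − Z_s)/(Z_in + Z_s) = (-37.6 − j50.7)/(112 − j50.7), |Γ_s| = 0.512
VSWR = (1 + |Γ_s|)/(1 − |Γ_s|)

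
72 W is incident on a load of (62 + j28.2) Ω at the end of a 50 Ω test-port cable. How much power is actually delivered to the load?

P_delivered ≈ 66.9 W

|Γ| = |(12 + j28.2)/(112 + j28.2)| = 0.265
|Γ|² = 0.0704
P_refl = |Γ|²·P_inc = 5.07 W, P_del = (1 − |Γ|²)·P_inc = 66.9 W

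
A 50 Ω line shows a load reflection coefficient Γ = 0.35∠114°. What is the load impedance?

Z_L ≈ 31.2 + j22.7 Ω

Z_L = Z_0·(1 + Γ)/(1 − Γ) = 50·(0.858 + j0.32)/(1.14 − j0.32)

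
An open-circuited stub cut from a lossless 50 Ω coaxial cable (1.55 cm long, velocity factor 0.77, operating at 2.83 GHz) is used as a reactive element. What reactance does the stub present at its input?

X_in ≈ -19.8 Ω (capacitive)

λ = v/f = 0.77·c / 2.83 GHz = 0.0816 m
βl = 2π·l/λ = 2π × 0.19 = 68.4°
tan(βl) = 2.52
For an open-circuited stub, Z_in = −jZ_0·cot(βl) = −jZ_0/tan(βl)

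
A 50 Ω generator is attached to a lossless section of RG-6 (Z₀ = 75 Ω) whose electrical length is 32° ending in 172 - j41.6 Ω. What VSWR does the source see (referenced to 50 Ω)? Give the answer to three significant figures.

tan(βl) = 0.625
Z_in = Z_0·(Z_L + jZ_0·tanβl)/(Z_0 + jZ_L·tanβl) = 61.8 − j61.9 Ω
Γ_s = (Z_in − Z_s)/(Z_in + Z_s) = (11.8 − j61.9)/(112 − j61.9), |Γ_s| = 0.493
VSWR = (1 + |Γ_s|)/(1 − |Γ_s|)

VSWR ≈ 2.95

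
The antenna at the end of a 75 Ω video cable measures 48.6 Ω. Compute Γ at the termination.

Γ = -0.214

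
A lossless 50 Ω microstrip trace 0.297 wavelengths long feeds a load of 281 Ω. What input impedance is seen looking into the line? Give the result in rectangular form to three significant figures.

βl = 2π × 0.297 = 107°
tan(βl) = tan(107°) = -3.29
Z_in = Z_0·(Z_L + jZ_0·tanβl)/(Z_0 + jZ_L·tanβl)
     = 50·(281 − j164)/(50 − j924)

Z_in ≈ 9.69 + j14.7 Ω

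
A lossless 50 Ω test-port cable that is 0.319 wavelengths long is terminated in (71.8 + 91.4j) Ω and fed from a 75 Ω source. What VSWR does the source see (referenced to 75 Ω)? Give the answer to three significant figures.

βl = 2π × 0.319 = 115°
tan(βl) = -2.16
Z_in = Z_0·(Z_L + jZ_0·tanβl)/(Z_0 + jZ_L·tanβl) = 11.9 + j4.12 Ω
Γ_s = (Z_in − Z_s)/(Z_in + Z_s) = (-63.1 + j4.12)/(86.9 + j4.12), |Γ_s| = 0.726
VSWR = (1 + |Γ_s|)/(1 − |Γ_s|)

VSWR ≈ 6.31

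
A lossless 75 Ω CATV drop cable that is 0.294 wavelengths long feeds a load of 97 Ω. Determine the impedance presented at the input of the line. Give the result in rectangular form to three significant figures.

Z_in ≈ 59.8 + j8.16 Ω

βl = 2π × 0.294 = 106°
tan(βl) = tan(106°) = -3.52
Z_in = Z_0·(Z_L + jZ_0·tanβl)/(Z_0 + jZ_L·tanβl)
     = 75·(97 − j264)/(75 − j342)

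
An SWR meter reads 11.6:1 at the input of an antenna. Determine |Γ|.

|Γ| = (S − 1)/(S + 1) = (11.6 − 1)/(11.6 + 1) = 10.6/12.6

|Γ| ≈ 0.841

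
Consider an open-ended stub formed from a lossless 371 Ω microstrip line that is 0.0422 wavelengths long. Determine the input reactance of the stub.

βl = 2π × 0.0422 = 15.2°
tan(βl) = 0.272
For an open-ended stub, Z_in = −jZ_0·cot(βl) = −jZ_0/tan(βl)

X_in ≈ -1370 Ω (capacitive)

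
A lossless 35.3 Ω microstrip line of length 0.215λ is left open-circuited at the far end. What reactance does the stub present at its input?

X_in ≈ -7.89 Ω (capacitive)

βl = 2π × 0.215 = 77.4°
tan(βl) = 4.47
For an open-circuited stub, Z_in = −jZ_0·cot(βl) = −jZ_0/tan(βl)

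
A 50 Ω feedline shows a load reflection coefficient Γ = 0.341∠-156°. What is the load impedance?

Z_L ≈ 25.4 − j7.97 Ω

Z_L = Z_0·(1 + Γ)/(1 − Γ) = 50·(0.688 − j0.139)/(1.31 + j0.139)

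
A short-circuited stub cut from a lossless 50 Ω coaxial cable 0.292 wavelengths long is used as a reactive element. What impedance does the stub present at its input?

βl = 2π × 0.292 = 105°
tan(βl) = -3.7
For a short-circuited stub, Z_in = jZ_0·tan(βl)

Z_in ≈ −j185 Ω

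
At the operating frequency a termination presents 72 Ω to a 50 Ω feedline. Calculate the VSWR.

VSWR ≈ 1.44

Γ = (72 − 50)/(72 + 50) = 0.18
VSWR = (1 + 0.18)/(1 − 0.18)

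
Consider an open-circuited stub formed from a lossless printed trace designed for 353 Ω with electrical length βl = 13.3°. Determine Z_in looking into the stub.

Z_in ≈ −j1490 Ω

tan(βl) = 0.236
For an open-circuited stub, Z_in = −jZ_0·cot(βl) = −jZ_0/tan(βl)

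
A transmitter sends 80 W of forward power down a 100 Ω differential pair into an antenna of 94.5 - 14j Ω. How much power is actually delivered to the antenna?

|Γ| = |(-5.5 − j14)/(194.5 − j14)| = 0.0771
|Γ|² = 0.00595
P_refl = |Γ|²·P_inc = 0.476 W, P_del = (1 − |Γ|²)·P_inc = 79.5 W

P_delivered ≈ 79.5 W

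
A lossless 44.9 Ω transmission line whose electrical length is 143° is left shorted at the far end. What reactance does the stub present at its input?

tan(βl) = -0.754
For a shorted stub, Z_in = jZ_0·tan(βl)

X_in ≈ -33.8 Ω (capacitive)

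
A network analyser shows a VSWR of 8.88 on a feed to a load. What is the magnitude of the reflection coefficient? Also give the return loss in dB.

|Γ| ≈ 0.798; return loss ≈ 1.96 dB

|Γ| = (S − 1)/(S + 1) = (8.88 − 1)/(8.88 + 1) = 7.88/9.88
RL = −20·log₁₀|Γ| = −20·log₁₀(0.798)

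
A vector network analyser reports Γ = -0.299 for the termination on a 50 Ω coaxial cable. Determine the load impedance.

Z_L ≈ 27 Ω

Z_L = Z_0·(1 + Γ)/(1 − Γ) = 50·(0.701)/(1.3)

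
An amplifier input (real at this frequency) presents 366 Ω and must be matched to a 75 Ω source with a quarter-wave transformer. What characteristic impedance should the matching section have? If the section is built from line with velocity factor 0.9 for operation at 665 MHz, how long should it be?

Z_qwt = √(Z_0·R_L) = √(75 × 366) = √27450
λ = 0.9·c/f = 0.406 m, so l = λ/4 = 0.102 m

Z_qwt ≈ 166 Ω; length ≈ 10.2 cm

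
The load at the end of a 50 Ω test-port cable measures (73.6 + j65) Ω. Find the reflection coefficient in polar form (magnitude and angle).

Γ ≈ 0.495 ∠ 42.3°

Γ = (Z_L − Z_0)/(Z_L + Z_0) = (23.6 + j65)/(123.6 + j65)
|Γ| = 69.2/140 = 0.495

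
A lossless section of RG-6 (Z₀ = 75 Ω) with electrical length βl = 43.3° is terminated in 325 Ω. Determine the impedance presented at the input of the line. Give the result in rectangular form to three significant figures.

tan(βl) = tan(43.3°) = 0.942
Z_in = Z_0·(Z_L + jZ_0·tanβl)/(Z_0 + jZ_L·tanβl)
     = 75·(325 + j70.7)/(75 + j306)

Z_in ≈ 34.7 − j71.1 Ω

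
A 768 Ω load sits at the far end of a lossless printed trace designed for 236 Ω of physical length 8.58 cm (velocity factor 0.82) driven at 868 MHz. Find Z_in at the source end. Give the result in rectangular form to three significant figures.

λ = v/f = 0.82·c / 868 MHz = 0.283 m
βl = 2π·l/λ = 2π × 0.303 = 109°
tan(βl) = tan(109°) = -2.91
Z_in = Z_0·(Z_L + jZ_0·tanβl)/(Z_0 + jZ_L·tanβl)
     = 236·(768 − j686)/(236 − j2230)

Z_in ≈ 80.2 + j72.7 Ω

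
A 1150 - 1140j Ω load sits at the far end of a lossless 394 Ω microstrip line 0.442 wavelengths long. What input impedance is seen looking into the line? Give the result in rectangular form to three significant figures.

Z_in ≈ 1050 + j1130 Ω

βl = 2π × 0.442 = 159°
tan(βl) = tan(159°) = -0.381
Z_in = Z_0·(Z_L + jZ_0·tanβl)/(Z_0 + jZ_L·tanβl)
     = 394·(1150 − j1290)/(-40.9 − j439)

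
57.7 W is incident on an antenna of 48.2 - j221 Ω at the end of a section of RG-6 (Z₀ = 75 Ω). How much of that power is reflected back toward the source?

|Γ| = |(-26.8 − j221)/(123.2 − j221)| = 0.88
|Γ|² = 0.774
P_refl = |Γ|²·P_inc = 44.7 W, P_del = (1 − |Γ|²)·P_inc = 13 W

P_reflected ≈ 44.7 W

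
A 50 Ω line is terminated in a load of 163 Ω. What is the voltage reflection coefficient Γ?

Γ = 0.531

Γ = (Z_L − Z_0)/(Z_L + Z_0) = (163 − 50)/(163 + 50) = 113/213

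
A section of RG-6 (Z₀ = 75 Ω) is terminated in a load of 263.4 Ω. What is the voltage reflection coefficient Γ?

Γ = 0.557

Γ = (Z_L − Z_0)/(Z_L + Z_0) = (263.4 − 75)/(263.4 + 75) = 188.4/338.4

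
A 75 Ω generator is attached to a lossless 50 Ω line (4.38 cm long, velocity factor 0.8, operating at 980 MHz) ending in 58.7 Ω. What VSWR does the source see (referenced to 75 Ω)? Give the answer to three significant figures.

λ = v/f = 0.8·c / 980 MHz = 0.245 m
βl = 2π·l/λ = 2π × 0.179 = 64.4°
tan(βl) = 2.09
Z_in = Z_0·(Z_L + jZ_0·tanβl)/(Z_0 + jZ_L·tanβl) = 44.9 − j5.64 Ω
Γ_s = (Z_in − Z_s)/(Z_in + Z_s) = (-30.1 − j5.64)/(120 − j5.64), |Γ_s| = 0.255
VSWR = (1 + |Γ_s|)/(1 − |Γ_s|)

VSWR ≈ 1.69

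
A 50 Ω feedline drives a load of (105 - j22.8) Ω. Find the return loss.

RL ≈ 8.4 dB

Γ = (55 − j22.8)/(155 − j22.8), |Γ| = 0.38
RL = −20·log₁₀|Γ| = −20·log₁₀(0.38)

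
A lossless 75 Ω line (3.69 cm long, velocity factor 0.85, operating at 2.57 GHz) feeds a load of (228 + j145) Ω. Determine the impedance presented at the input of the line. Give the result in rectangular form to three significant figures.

Z_in ≈ 24.9 + j48.4 Ω

λ = v/f = 0.85·c / 2.57 GHz = 0.0992 m
βl = 2π·l/λ = 2π × 0.372 = 134°
tan(βl) = tan(134°) = -1.04
Z_in = Z_0·(Z_L + jZ_0·tanβl)/(Z_0 + jZ_L·tanβl)
     = 75·(228 + j67)/(226 − j237)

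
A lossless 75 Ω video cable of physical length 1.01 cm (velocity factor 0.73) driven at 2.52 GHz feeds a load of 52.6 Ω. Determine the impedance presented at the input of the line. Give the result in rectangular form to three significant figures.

Z_in ≈ 68 + j24.5 Ω

λ = v/f = 0.73·c / 2.52 GHz = 0.0869 m
βl = 2π·l/λ = 2π × 0.116 = 41.8°
tan(βl) = tan(41.8°) = 0.895
Z_in = Z_0·(Z_L + jZ_0·tanβl)/(Z_0 + jZ_L·tanβl)
     = 75·(52.6 + j67.1)/(75 + j47.1)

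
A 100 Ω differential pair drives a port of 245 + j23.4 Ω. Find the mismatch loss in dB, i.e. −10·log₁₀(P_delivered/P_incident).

mismatch loss ≈ 0.864 dB

Γ = (145 + j23.4)/(345 + j23.4), |Γ| = 0.425
|Γ|² = 0.18, so P_del/P_inc = 1 − |Γ|² = 0.82
ML = −10·log₁₀(1 − |Γ|²)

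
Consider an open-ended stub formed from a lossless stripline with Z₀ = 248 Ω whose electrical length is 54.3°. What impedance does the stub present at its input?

tan(βl) = 1.39
For an open-ended stub, Z_in = −jZ_0·cot(βl) = −jZ_0/tan(βl)

Z_in ≈ −j178 Ω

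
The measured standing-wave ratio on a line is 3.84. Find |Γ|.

|Γ| = (S − 1)/(S + 1) = (3.84 − 1)/(3.84 + 1) = 2.84/4.84

|Γ| ≈ 0.587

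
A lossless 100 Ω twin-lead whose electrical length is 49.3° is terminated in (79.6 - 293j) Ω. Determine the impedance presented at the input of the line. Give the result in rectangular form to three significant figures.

tan(βl) = tan(49.3°) = 1.16
Z_in = Z_0·(Z_L + jZ_0·tanβl)/(Z_0 + jZ_L·tanβl)
     = 100·(79.6 − j177)/(441 + j92.5)

Z_in ≈ 9.23 − j42 Ω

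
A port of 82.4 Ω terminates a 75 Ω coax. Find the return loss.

Γ = (82.4 − 75)/(82.4 + 75) = 0.047
RL = −20·log₁₀|Γ| = −20·log₁₀(0.047)

RL ≈ 26.6 dB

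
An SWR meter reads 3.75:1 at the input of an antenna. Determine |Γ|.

|Γ| = (S − 1)/(S + 1) = (3.75 − 1)/(3.75 + 1) = 2.75/4.75

|Γ| ≈ 0.579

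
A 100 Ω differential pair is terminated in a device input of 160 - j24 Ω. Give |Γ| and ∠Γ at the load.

Γ ≈ 0.247 ∠ -16.5°

Γ = (Z_L − Z_0)/(Z_L + Z_0) = (60 − j24)/(260 − j24)
|Γ| = 64.6/261 = 0.247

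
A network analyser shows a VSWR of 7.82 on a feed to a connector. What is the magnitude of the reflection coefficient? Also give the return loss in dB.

|Γ| ≈ 0.773; return loss ≈ 2.23 dB

|Γ| = (S − 1)/(S + 1) = (7.82 − 1)/(7.82 + 1) = 6.82/8.82
RL = −20·log₁₀|Γ| = −20·log₁₀(0.773)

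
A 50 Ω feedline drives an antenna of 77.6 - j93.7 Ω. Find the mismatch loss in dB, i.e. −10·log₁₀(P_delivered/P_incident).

mismatch loss ≈ 2.08 dB

Γ = (27.6 − j93.7)/(127.6 − j93.7), |Γ| = 0.617
|Γ|² = 0.381, so P_del/P_inc = 1 − |Γ|² = 0.619
ML = −10·log₁₀(1 − |Γ|²)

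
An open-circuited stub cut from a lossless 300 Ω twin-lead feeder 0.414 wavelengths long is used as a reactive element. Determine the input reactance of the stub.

X_in ≈ 500 Ω (inductive)

βl = 2π × 0.414 = 149°
tan(βl) = -0.6
For an open-circuited stub, Z_in = −jZ_0·cot(βl) = −jZ_0/tan(βl)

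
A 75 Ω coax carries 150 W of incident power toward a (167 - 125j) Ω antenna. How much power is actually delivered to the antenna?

P_delivered ≈ 101 W

|Γ| = |(92 − j125)/(242 − j125)| = 0.57
|Γ|² = 0.325
P_refl = |Γ|²·P_inc = 48.7 W, P_del = (1 − |Γ|²)·P_inc = 101 W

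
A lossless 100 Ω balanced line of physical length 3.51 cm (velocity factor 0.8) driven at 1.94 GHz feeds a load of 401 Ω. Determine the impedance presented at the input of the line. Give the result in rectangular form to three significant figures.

Z_in ≈ 26 + j20.1 Ω

λ = v/f = 0.8·c / 1.94 GHz = 0.124 m
βl = 2π·l/λ = 2π × 0.284 = 102°
tan(βl) = tan(102°) = -4.65
Z_in = Z_0·(Z_L + jZ_0·tanβl)/(Z_0 + jZ_L·tanβl)
     = 100·(401 − j465)/(100 − j1860)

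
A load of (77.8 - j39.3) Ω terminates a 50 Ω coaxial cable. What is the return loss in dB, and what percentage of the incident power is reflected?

Γ = (27.8 − j39.3)/(127.8 − j39.3), |Γ| = 0.36
RL = −20·log₁₀(0.36) = 8.87 dB
P_refl/P_inc = |Γ|² = 0.13

RL ≈ 8.87 dB; 13% of incident power reflected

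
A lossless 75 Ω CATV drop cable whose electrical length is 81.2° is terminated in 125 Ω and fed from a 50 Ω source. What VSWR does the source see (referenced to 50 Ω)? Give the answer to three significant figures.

VSWR ≈ 1.2

tan(βl) = 6.46
Z_in = Z_0·(Z_L + jZ_0·tanβl)/(Z_0 + jZ_L·tanβl) = 45.7 − j7.37 Ω
Γ_s = (Z_in − Z_s)/(Z_in + Z_s) = (-4.32 − j7.37)/(95.7 − j7.37), |Γ_s| = 0.089
VSWR = (1 + |Γ_s|)/(1 − |Γ_s|)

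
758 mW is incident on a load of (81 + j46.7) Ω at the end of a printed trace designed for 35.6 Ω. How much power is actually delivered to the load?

P_delivered ≈ 554 mW

|Γ| = |(45.4 + j46.7)/(116.6 + j46.7)| = 0.519
|Γ|² = 0.269
P_refl = |Γ|²·P_inc = 204 mW, P_del = (1 − |Γ|²)·P_inc = 554 mW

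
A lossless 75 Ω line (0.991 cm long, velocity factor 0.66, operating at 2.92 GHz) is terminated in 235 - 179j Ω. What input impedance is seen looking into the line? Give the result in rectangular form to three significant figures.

Z_in ≈ 18.9 − j38.4 Ω

λ = v/f = 0.66·c / 2.92 GHz = 0.0678 m
βl = 2π·l/λ = 2π × 0.146 = 52.6°
tan(βl) = tan(52.6°) = 1.31
Z_in = Z_0·(Z_L + jZ_0·tanβl)/(Z_0 + jZ_L·tanβl)
     = 75·(235 − j80.9)/(309 + j308)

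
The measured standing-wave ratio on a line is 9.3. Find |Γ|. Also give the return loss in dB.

|Γ| = (S − 1)/(S + 1) = (9.3 − 1)/(9.3 + 1) = 8.3/10.3
RL = −20·log₁₀|Γ| = −20·log₁₀(0.806)

|Γ| ≈ 0.806; return loss ≈ 1.88 dB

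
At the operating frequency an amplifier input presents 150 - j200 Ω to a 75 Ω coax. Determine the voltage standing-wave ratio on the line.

VSWR ≈ 5.89

Γ = (Z_L − Z_0)/(Z_L + Z_0) = (75 − j200)/(225 − j200)
|Γ| = 214/301 = 0.71
VSWR = (1 + |Γ|)/(1 − |Γ|) = 1.71/0.29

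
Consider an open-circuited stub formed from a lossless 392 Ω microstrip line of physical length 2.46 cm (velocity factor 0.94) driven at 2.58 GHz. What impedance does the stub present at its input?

λ = v/f = 0.94·c / 2.58 GHz = 0.109 m
βl = 2π·l/λ = 2π × 0.225 = 81°
tan(βl) = 6.33
For an open-circuited stub, Z_in = −jZ_0·cot(βl) = −jZ_0/tan(βl)

Z_in ≈ −j61.9 Ω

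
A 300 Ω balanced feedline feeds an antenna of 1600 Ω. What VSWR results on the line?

VSWR ≈ 5.33

Γ = (1600 − 300)/(1600 + 300) = 0.684
VSWR = (1 + 0.684)/(1 − 0.684)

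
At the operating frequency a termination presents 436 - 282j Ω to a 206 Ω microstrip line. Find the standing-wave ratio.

Γ = (Z_L − Z_0)/(Z_L + Z_0) = (230 − j282)/(642 − j282)
|Γ| = 364/701 = 0.519
VSWR = (1 + |Γ|)/(1 − |Γ|) = 1.52/0.481

VSWR ≈ 3.16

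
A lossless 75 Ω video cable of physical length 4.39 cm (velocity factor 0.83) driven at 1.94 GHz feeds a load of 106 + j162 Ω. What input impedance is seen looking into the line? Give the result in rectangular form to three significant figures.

λ = v/f = 0.83·c / 1.94 GHz = 0.128 m
βl = 2π·l/λ = 2π × 0.342 = 123°
tan(βl) = tan(123°) = -1.53
Z_in = Z_0·(Z_L + jZ_0·tanβl)/(Z_0 + jZ_L·tanβl)
     = 75·(106 + j47.1)/(323 − j162)

Z_in ≈ 15.3 + j18.6 Ω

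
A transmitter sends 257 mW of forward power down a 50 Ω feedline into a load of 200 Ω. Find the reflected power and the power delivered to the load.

Γ = (200 − 50)/(200 + 50) = 0.6
|Γ|² = 0.36
P_refl = |Γ|²·P_inc = 92.5 mW, P_del = (1 − |Γ|²)·P_inc = 164 mW

P_reflected ≈ 92.5 mW; P_delivered ≈ 164 mW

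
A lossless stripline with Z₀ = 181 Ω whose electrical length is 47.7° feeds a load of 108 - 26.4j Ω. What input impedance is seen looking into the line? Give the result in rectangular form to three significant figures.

tan(βl) = tan(47.7°) = 1.1
Z_in = Z_0·(Z_L + jZ_0·tanβl)/(Z_0 + jZ_L·tanβl)
     = 181·(108 + j173)/(210 + j119)

Z_in ≈ 134 + j72.8 Ω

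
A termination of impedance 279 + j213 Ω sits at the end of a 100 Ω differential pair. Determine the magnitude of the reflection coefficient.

Γ = (Z_L − Z_0)/(Z_L + Z_0) = (179 + j213)/(379 + j213)
|Γ| = 278/435

|Γ| ≈ 0.64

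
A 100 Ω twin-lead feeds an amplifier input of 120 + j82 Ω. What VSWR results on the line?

VSWR ≈ 2.12

Γ = (Z_L − Z_0)/(Z_L + Z_0) = (20 + j82)/(220 + j82)
|Γ| = 84.4/235 = 0.359
VSWR = (1 + |Γ|)/(1 − |Γ|) = 1.36/0.641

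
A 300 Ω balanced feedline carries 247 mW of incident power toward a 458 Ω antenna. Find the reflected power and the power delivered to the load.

Γ = (458 − 300)/(458 + 300) = 0.208
|Γ|² = 0.0434
P_refl = |Γ|²·P_inc = 10.7 mW, P_del = (1 − |Γ|²)·P_inc = 236 mW

P_reflected ≈ 10.7 mW; P_delivered ≈ 236 mW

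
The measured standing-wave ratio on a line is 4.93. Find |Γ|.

|Γ| = (S − 1)/(S + 1) = (4.93 − 1)/(4.93 + 1) = 3.93/5.93

|Γ| ≈ 0.663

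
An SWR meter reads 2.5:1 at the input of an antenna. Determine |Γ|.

|Γ| ≈ 0.429

|Γ| = (S − 1)/(S + 1) = (2.5 − 1)/(2.5 + 1) = 1.5/3.5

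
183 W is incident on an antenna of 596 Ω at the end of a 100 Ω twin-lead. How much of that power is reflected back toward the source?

P_reflected ≈ 92.9 W

Γ = (596 − 100)/(596 + 100) = 0.713
|Γ|² = 0.508
P_refl = |Γ|²·P_inc = 92.9 W, P_del = (1 − |Γ|²)·P_inc = 90.1 W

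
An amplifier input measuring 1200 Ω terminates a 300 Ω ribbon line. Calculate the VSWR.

For a purely resistive load, VSWR = R_L/Z_0 or Z_0/R_L (whichever > 1) = 1200/300

VSWR ≈ 4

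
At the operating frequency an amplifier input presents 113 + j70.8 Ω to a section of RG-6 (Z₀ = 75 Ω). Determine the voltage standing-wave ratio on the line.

Γ = (Z_L − Z_0)/(Z_L + Z_0) = (38 + j70.8)/(188 + j70.8)
|Γ| = 80.4/201 = 0.4
VSWR = (1 + |Γ|)/(1 − |Γ|) = 1.4/0.6

VSWR ≈ 2.33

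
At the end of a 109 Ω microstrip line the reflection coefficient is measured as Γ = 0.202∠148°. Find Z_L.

Z_L = Z_0·(1 + Γ)/(1 − Γ) = 109·(0.829 + j0.107)/(1.17 − j0.107)

Z_L ≈ 75.6 + j16.9 Ω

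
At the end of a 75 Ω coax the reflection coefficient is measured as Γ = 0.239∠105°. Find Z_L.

Z_L = Z_0·(1 + Γ)/(1 − Γ) = 75·(0.938 + j0.231)/(1.06 − j0.231)

Z_L ≈ 59.9 + j29.3 Ω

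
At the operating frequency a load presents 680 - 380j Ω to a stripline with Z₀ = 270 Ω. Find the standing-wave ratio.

VSWR ≈ 3.41

Γ = (Z_L − Z_0)/(Z_L + Z_0) = (410 − j380)/(950 − j380)
|Γ| = 559/1020 = 0.546
VSWR = (1 + |Γ|)/(1 − |Γ|) = 1.55/0.454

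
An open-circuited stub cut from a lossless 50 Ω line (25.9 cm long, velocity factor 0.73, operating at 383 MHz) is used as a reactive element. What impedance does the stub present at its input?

λ = v/f = 0.73·c / 383 MHz = 0.572 m
βl = 2π·l/λ = 2π × 0.453 = 163°
tan(βl) = -0.305
For an open-circuited stub, Z_in = −jZ_0·cot(βl) = −jZ_0/tan(βl)

Z_in ≈ +j164 Ω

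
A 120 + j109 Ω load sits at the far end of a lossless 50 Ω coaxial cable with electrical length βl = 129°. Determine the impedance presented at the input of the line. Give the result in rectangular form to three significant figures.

Z_in ≈ 13.5 + j23.6 Ω

tan(βl) = tan(129°) = -1.23
Z_in = Z_0·(Z_L + jZ_0·tanβl)/(Z_0 + jZ_L·tanβl)
     = 50·(120 + j47.3)/(185 − j148)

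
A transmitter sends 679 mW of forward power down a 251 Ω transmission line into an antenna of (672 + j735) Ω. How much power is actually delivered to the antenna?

P_delivered ≈ 329 mW

|Γ| = |(421 + j735)/(923 + j735)| = 0.718
|Γ|² = 0.515
P_refl = |Γ|²·P_inc = 350 mW, P_del = (1 − |Γ|²)·P_inc = 329 mW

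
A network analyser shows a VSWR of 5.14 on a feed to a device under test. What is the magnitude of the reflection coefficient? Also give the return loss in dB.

|Γ| ≈ 0.674; return loss ≈ 3.42 dB

|Γ| = (S − 1)/(S + 1) = (5.14 − 1)/(5.14 + 1) = 4.14/6.14
RL = −20·log₁₀|Γ| = −20·log₁₀(0.674)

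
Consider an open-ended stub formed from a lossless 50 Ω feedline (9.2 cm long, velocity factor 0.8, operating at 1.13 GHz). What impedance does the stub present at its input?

Z_in ≈ +j112 Ω

λ = v/f = 0.8·c / 1.13 GHz = 0.212 m
βl = 2π·l/λ = 2π × 0.433 = 156°
tan(βl) = -0.446
For an open-ended stub, Z_in = −jZ_0·cot(βl) = −jZ_0/tan(βl)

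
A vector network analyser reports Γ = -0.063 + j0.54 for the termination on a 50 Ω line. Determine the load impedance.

Z_L ≈ 24.8 + j38 Ω

Z_L = Z_0·(1 + Γ)/(1 − Γ) = 50·(0.937 + j0.54)/(1.06 − j0.54)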